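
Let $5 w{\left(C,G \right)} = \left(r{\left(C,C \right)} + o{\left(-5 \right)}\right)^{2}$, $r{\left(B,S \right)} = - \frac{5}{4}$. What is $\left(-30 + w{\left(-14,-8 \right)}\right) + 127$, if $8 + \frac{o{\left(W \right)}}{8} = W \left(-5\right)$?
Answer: $\frac{298281}{80} \approx 3728.5$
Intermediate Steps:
$r{\left(B,S \right)} = - \frac{5}{4}$ ($r{\left(B,S \right)} = \left(-5\right) \frac{1}{4} = - \frac{5}{4}$)
$o{\left(W \right)} = -64 - 40 W$ ($o{\left(W \right)} = -64 + 8 W \left(-5\right) = -64 + 8 \left(- 5 W\right) = -64 - 40 W$)
$w{\left(C,G \right)} = \frac{290521}{80}$ ($w{\left(C,G \right)} = \frac{\left(- \frac{5}{4} - -136\right)^{2}}{5} = \frac{\left(- \frac{5}{4} + \left(-64 + 200\right)\right)^{2}}{5} = \frac{\left(- \frac{5}{4} + 136\right)^{2}}{5} = \frac{\left(\frac{539}{4}\right)^{2}}{5} = \frac{1}{5} \cdot \frac{290521}{16} = \frac{290521}{80}$)
$\left(-30 + w{\left(-14,-8 \right)}\right) + 127 = \left(-30 + \frac{290521}{80}\right) + 127 = \frac{288121}{80} + 127 = \frac{298281}{80}$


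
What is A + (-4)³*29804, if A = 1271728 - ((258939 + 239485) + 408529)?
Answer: -1542681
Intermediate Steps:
A = 364775 (A = 1271728 - (498424 + 408529) = 1271728 - 1*906953 = 1271728 - 906953 = 364775)
A + (-4)³*29804 = 364775 + (-4)³*29804 = 364775 - 64*29804 = 364775 - 1907456 = -1542681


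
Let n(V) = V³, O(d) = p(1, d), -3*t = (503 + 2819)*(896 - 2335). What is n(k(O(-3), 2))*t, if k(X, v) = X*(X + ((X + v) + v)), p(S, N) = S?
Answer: 344185776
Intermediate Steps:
t = 4780358/3 (t = -(503 + 2819)*(896 - 2335)/3 = -3322*(-1439)/3 = -⅓*(-4780358) = 4780358/3 ≈ 1.5935e+6)
O(d) = 1
k(X, v) = X*(2*X + 2*v) (k(X, v) = X*(X + (X + 2*v)) = X*(2*X + 2*v))
n(k(O(-3), 2))*t = (2*1*(1 + 2))³*(4780358/3) = (2*1*3)³*(4780358/3) = 6³*(4780358/3) = 216*(4780358/3) = 344185776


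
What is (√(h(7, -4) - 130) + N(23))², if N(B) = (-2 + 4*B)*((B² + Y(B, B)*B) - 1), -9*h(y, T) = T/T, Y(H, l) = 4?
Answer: (167400 + I*√1171)²/9 ≈ 3.1136e+9 + 1.273e+6*I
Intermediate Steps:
h(y, T) = -⅑ (h(y, T) = -T/(9*T) = -⅑*1 = -⅑)
N(B) = (-2 + 4*B)*(-1 + B² + 4*B) (N(B) = (-2 + 4*B)*((B² + 4*B) - 1) = (-2 + 4*B)*(-1 + B² + 4*B))
(√(h(7, -4) - 130) + N(23))² = (√(-⅑ - 130) + (2 - 12*23 + 4*23³ + 14*23²))² = (√(-1171/9) + (2 - 276 + 4*12167 + 14*529))² = (I*√1171/3 + (2 - 276 + 48668 + 7406))² = (I*√1171/3 + 55800)² = (55800 + I*√1171/3)²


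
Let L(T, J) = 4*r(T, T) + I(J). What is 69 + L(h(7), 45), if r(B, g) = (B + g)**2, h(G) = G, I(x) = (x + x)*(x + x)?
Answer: 8953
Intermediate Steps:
I(x) = 4*x**2 (I(x) = (2*x)*(2*x) = 4*x**2)
L(T, J) = 4*J**2 + 16*T**2 (L(T, J) = 4*(T + T)**2 + 4*J**2 = 4*(2*T)**2 + 4*J**2 = 4*(4*T**2) + 4*J**2 = 16*T**2 + 4*J**2 = 4*J**2 + 16*T**2)
69 + L(h(7), 45) = 69 + (4*45**2 + 16*7**2) = 69 + (4*2025 + 16*49) = 69 + (8100 + 784) = 69 + 8884 = 8953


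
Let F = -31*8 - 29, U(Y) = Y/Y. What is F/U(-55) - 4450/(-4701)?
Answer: -1297727/4701 ≈ -276.05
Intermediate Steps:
U(Y) = 1
F = -277 (F = -248 - 29 = -277)
F/U(-55) - 4450/(-4701) = -277/1 - 4450/(-4701) = -277*1 - 4450*(-1/4701) = -277 + 4450/4701 = -1297727/4701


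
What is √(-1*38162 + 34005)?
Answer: I*√4157 ≈ 64.475*I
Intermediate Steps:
√(-1*38162 + 34005) = √(-38162 + 34005) = √(-4157) = I*√4157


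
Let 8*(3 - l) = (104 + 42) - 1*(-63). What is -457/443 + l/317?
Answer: -1240907/1123448 ≈ -1.1046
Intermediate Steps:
l = -185/8 (l = 3 - ((104 + 42) - 1*(-63))/8 = 3 - (146 + 63)/8 = 3 - ⅛*209 = 3 - 209/8 = -185/8 ≈ -23.125)
-457/443 + l/317 = -457/443 - 185/8/317 = -457*1/443 - 185/8*1/317 = -457/443 - 185/2536 = -1240907/1123448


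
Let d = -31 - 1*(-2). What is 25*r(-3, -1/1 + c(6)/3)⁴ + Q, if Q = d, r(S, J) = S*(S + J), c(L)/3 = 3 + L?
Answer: 1265596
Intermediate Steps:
c(L) = 9 + 3*L (c(L) = 3*(3 + L) = 9 + 3*L)
d = -29 (d = -31 + 2 = -29)
r(S, J) = S*(J + S)
Q = -29
25*r(-3, -1/1 + c(6)/3)⁴ + Q = 25*(-3*((-1/1 + (9 + 3*6)/3) - 3))⁴ - 29 = 25*(-3*((-1*1 + (9 + 18)*(⅓)) - 3))⁴ - 29 = 25*(-3*((-1 + 27*(⅓)) - 3))⁴ - 29 = 25*(-3*((-1 + 9) - 3))⁴ - 29 = 25*(-3*(8 - 3))⁴ - 29 = 25*(-3*5)⁴ - 29 = 25*(-15)⁴ - 29 = 25*50625 - 29 = 1265625 - 29 = 1265596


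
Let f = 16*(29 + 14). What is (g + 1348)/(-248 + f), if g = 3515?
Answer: 4863/440 ≈ 11.052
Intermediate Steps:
f = 688 (f = 16*43 = 688)
(g + 1348)/(-248 + f) = (3515 + 1348)/(-248 + 688) = 4863/440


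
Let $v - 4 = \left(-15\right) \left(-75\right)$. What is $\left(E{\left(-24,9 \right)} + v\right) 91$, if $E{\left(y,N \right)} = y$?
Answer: $100555$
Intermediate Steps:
$v = 1129$ ($v = 4 - -1125 = 4 + 1125 = 1129$)
$\left(E{\left(-24,9 \right)} + v\right) 91 = \left(-24 + 1129\right) 91 = 1105 \cdot 91 = 100555$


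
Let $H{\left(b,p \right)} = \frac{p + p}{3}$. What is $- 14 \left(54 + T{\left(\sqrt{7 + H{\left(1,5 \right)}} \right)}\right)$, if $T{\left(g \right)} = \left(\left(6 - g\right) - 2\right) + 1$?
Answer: $-826 + \frac{14 \sqrt{93}}{3} \approx -781.0$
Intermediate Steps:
$H{\left(b,p \right)} = \frac{2 p}{3}$ ($H{\left(b,p \right)} = 2 p \frac{1}{3} = \frac{2 p}{3}$)
$T{\left(g \right)} = 5 - g$ ($T{\left(g \right)} = \left(4 - g\right) + 1 = 5 - g$)
$- 14 \left(54 + T{\left(\sqrt{7 + H{\left(1,5 \right)}} \right)}\right) = - 14 \left(54 + \left(5 - \sqrt{7 + \frac{2}{3} \cdot 5}\right)\right) = - 14 \left(54 + \left(5 - \sqrt{7 + \frac{10}{3}}\right)\right) = - 14 \left(54 + \left(5 - \sqrt{\frac{31}{3}}\right)\right) = - 14 \left(54 + \left(5 - \frac{\sqrt{93}}{3}\right)\right) = - 14 \left(59 - \frac{\sqrt{93}}{3}\right) = -826 + \frac{14 \sqrt{93}}{3}$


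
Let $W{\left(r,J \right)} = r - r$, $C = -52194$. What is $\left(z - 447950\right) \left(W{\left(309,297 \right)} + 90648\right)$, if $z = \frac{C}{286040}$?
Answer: $- \frac{1451859954968214}{35755} \approx -4.0606 \cdot 10^{10}$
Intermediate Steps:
$z = - \frac{26097}{143020}$ ($z = - \frac{52194}{286040} = \left(-52194\right) \frac{1}{286040} = - \frac{26097}{143020} \approx -0.18247$)
$W{\left(r,J \right)} = 0$
$\left(z - 447950\right) \left(W{\left(309,297 \right)} + 90648\right) = \left(- \frac{26097}{143020} - 447950\right) \left(0 + 90648\right) = \left(- \frac{64065835097}{143020}\right) 90648 = - \frac{1451859954968214}{35755}$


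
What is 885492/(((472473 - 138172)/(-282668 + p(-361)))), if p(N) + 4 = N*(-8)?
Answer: -247746493728/334301 ≈ -7.4109e+5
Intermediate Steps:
p(N) = -4 - 8*N (p(N) = -4 + N*(-8) = -4 - 8*N)
885492/(((472473 - 138172)/(-282668 + p(-361)))) = 885492/(((472473 - 138172)/(-282668 + (-4 - 8*(-361))))) = 885492/((334301/(-282668 + (-4 + 2888)))) = 885492/((334301/(-282668 + 2884))) = 885492/((334301/(-279784))) = 885492/((334301*(-1/279784))) = 885492/(-334301/279784) = 885492*(-279784/334301) = -247746493728/334301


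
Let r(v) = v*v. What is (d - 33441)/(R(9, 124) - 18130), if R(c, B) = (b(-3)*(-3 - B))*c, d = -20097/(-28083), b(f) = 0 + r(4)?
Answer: 14228841/15495859 ≈ 0.91823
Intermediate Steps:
r(v) = v**2
b(f) = 16 (b(f) = 0 + 4**2 = 0 + 16 = 16)
d = 609/851 (d = -20097*(-1/28083) = 609/851 ≈ 0.71563)
R(c, B) = c*(-48 - 16*B) (R(c, B) = (16*(-3 - B))*c = (-48 - 16*B)*c = c*(-48 - 16*B))
(d - 33441)/(R(9, 124) - 18130) = (609/851 - 33441)/(-16*9*(3 + 124) - 18130) = -28457682/(851*(-16*9*127 - 18130)) = -28457682/(851*(-18288 - 18130)) = -28457682/851/(-36418) = -28457682/851*(-1/36418) = 14228841/15495859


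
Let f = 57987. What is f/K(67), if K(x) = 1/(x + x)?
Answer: 7770258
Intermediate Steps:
K(x) = 1/(2*x)
f/K(67) = 57987/(((1/2)/67)) = 57987/(((1/2)*(1/67))) = 57987/(1/134) = 57987*134 = 7770258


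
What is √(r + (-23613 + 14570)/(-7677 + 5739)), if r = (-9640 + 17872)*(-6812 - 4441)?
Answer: I*√347921449638090/1938 ≈ 9624.7*I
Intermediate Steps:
r = -92634696 (r = 8232*(-11253) = -92634696)
√(r + (-23613 + 14570)/(-7677 + 5739)) = √(-92634696 + (-23613 + 14570)/(-7677 + 5739)) = √(-92634696 - 9043/(-1938)) = √(-92634696 - 9043*(-1/1938)) = √(-92634696 + 9043/1938) = √(-179526031805/1938) = I*√347921449638090/1938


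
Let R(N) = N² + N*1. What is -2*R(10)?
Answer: -220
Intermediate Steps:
R(N) = N + N² (R(N) = N² + N = N + N²)
-2*R(10) = -20*(1 + 10) = -20*11 = -2*110 = -220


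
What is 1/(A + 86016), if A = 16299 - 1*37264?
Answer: 1/65051 ≈ 1.5373e-5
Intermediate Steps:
A = -20965 (A = 16299 - 37264 = -20965)
1/(A + 86016) = 1/(-20965 + 86016) = 1/65051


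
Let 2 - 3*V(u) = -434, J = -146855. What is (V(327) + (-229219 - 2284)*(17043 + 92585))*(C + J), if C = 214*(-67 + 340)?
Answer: 6733079229757528/3 ≈ 2.2444e+15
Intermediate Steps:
V(u) = 436/3 (V(u) = 2/3 - 1/3*(-434) = 2/3 + 434/3 = 436/3)
C = 58422 (C = 214*273 = 58422)
(V(327) + (-229219 - 2284)*(17043 + 92585))*(C + J) = (436/3 + (-229219 - 2284)*(17043 + 92585))*(58422 - 146855) = (436/3 - 231503*109628)*(-88433) = (436/3 - 25379210884)*(-88433) = -76137632216/3*(-88433) = 6733079229757528/3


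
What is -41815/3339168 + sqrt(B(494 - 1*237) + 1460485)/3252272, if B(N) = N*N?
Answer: -41815/3339168 + sqrt(1526534)/3252272 ≈ -0.012143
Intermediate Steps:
B(N) = N**2
-41815/3339168 + sqrt(B(494 - 1*237) + 1460485)/3252272 = -41815/3339168 + sqrt((494 - 1*237)**2 + 1460485)/3252272 = -41815*1/3339168 + sqrt((494 - 237)**2 + 1460485)*(1/3252272) = -41815/3339168 + sqrt(257**2 + 1460485)*(1/3252272) = -41815/3339168 + sqrt(66049 + 1460485)*(1/3252272) = -41815/3339168 + sqrt(1526534)*(1/3252272) = -41815/3339168 + sqrt(1526534)/3252272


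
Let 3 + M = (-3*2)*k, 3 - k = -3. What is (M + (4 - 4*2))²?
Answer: 1849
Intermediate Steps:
k = 6 (k = 3 - 1*(-3) = 3 + 3 = 6)
M = -39 (M = -3 - 3*2*6 = -3 - 6*6 = -3 - 36 = -39)
(M + (4 - 4*2))² = (-39 + (4 - 4*2))² = (-39 + (4 - 8))² = (-39 - 4)² = (-43)² = 1849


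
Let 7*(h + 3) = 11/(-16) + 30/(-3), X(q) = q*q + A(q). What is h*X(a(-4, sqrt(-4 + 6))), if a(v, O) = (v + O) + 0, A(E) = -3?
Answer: -7605/112 + 507*sqrt(2)/14 ≈ -16.687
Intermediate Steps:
a(v, O) = O + v (a(v, O) = (O + v) + 0 = O + v)
X(q) = -3 + q**2 (X(q) = q*q - 3 = q**2 - 3 = -3 + q**2)
h = -507/112 (h = -3 + (11/(-16) + 30/(-3))/7 = -3 + (11*(-1/16) + 30*(-1/3))/7 = -3 + (-11/16 - 10)/7 = -3 + (1/7)*(-171/16) = -3 - 171/112 = -507/112 ≈ -4.5268)
h*X(a(-4, sqrt(-4 + 6))) = -507*(-3 + (sqrt(-4 + 6) - 4)**2)/112 = -507*(-3 + (sqrt(2) - 4)**2)/112 = -507*(-3 + (-4 + sqrt(2))**2)/112 = 1521/112 - 507*(-4 + sqrt(2))**2/112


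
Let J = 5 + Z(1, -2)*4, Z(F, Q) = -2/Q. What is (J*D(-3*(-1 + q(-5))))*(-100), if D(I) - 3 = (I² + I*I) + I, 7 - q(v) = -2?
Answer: -1017900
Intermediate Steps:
q(v) = 9 (q(v) = 7 - 1*(-2) = 7 + 2 = 9)
J = 9 (J = 5 - 2/(-2)*4 = 5 - 2*(-½)*4 = 5 + 1*4 = 5 + 4 = 9)
D(I) = 3 + I + 2*I² (D(I) = 3 + ((I² + I*I) + I) = 3 + ((I² + I²) + I) = 3 + (2*I² + I) = 3 + (I + 2*I²) = 3 + I + 2*I²)
(J*D(-3*(-1 + q(-5))))*(-100) = (9*(3 - 3*(-1 + 9) + 2*(-3*(-1 + 9))²))*(-100) = (9*(3 - 3*8 + 2*(-3*8)²))*(-100) = (9*(3 - 24 + 2*(-24)²))*(-100) = (9*(3 - 24 + 2*576))*(-100) = (9*(3 - 24 + 1152))*(-100) = (9*1131)*(-100) = 10179*(-100) = -1017900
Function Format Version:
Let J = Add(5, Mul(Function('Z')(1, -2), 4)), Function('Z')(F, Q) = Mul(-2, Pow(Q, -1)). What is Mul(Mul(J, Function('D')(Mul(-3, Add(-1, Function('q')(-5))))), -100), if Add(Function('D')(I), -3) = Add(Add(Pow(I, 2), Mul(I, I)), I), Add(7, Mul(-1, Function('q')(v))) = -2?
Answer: -1017900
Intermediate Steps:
Function('q')(v) = 9 (Function('q')(v) = Add(7, Mul(-1, -2)) = Add(7, 2) = 9)
J = 9 (J = Add(5, Mul(Mul(-2, Pow(-2, -1)), 4)) = Add(5, Mul(Mul(-2, Rational(-1, 2)), 4)) = Add(5, Mul(1, 4)) = Add(5, 4) = 9)
Function('D')(I) = Add(3, I, Mul(2, Pow(I, 2))) (Function('D')(I) = Add(3, Add(Add(Pow(I, 2), Mul(I, I)), I)) = Add(3, Add(Add(Pow(I, 2), Pow(I, 2)), I)) = Add(3, Add(Mul(2, Pow(I, 2)), I)) = Add(3, Add(I, Mul(2, Pow(I, 2)))) = Add(3, I, Mul(2, Pow(I, 2))))
Mul(Mul(J, Function('D')(Mul(-3, Add(-1, Function('q')(-5))))), -100) = Mul(Mul(9, Add(3, Mul(-3, Add(-1, 9)), Mul(2, Pow(Mul(-3, Add(-1, 9)), 2)))), -100) = Mul(Mul(9, Add(3, Mul(-3, 8), Mul(2, Pow(Mul(-3, 8), 2)))), -100) = Mul(Mul(9, Add(3, -24, Mul(2, Pow(-24, 2)))), -100) = Mul(Mul(9, Add(3, -24, Mul(2, 576))), -100) = Mul(Mul(9, Add(3, -24, 1152)), -100) = Mul(Mul(9, 1131), -100) = Mul(10179, -100) = -1017900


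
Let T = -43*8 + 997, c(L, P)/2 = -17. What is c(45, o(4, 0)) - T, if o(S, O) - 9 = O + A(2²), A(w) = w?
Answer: -687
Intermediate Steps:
o(S, O) = 13 + O (o(S, O) = 9 + (O + 2²) = 9 + (O + 4) = 9 + (4 + O) = 13 + O)
c(L, P) = -34 (c(L, P) = 2*(-17) = -34)
T = 653 (T = -344 + 997 = 653)
c(45, o(4, 0)) - T = -34 - 1*653 = -34 - 653 = -687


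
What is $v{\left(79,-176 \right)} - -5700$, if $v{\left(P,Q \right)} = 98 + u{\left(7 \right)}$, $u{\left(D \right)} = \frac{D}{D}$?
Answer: $5799$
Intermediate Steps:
$u{\left(D \right)} = 1$
$v{\left(P,Q \right)} = 99$ ($v{\left(P,Q \right)} = 98 + 1 = 99$)
$v{\left(79,-176 \right)} - -5700 = 99 - -5700 = 99 + 5700 = 5799$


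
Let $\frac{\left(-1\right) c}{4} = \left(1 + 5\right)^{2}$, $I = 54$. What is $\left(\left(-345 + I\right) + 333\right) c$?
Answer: $-6048$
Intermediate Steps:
$c = -144$ ($c = - 4 \left(1 + 5\right)^{2} = - 4 \cdot 6^{2} = \left(-4\right) 36 = -144$)
$\left(\left(-345 + I\right) + 333\right) c = \left(\left(-345 + 54\right) + 333\right) \left(-144\right) = \left(-291 + 333\right) \left(-144\right) = 42 \left(-144\right) = -6048$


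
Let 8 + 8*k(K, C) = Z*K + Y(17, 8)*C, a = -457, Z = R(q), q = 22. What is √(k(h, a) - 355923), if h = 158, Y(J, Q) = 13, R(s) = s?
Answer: I*√5699714/4 ≈ 596.85*I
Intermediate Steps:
Z = 22
k(K, C) = -1 + 11*K/4 + 13*C/8 (k(K, C) = -1 + (22*K + 13*C)/8 = -1 + (13*C + 22*K)/8 = -1 + (11*K/4 + 13*C/8) = -1 + 11*K/4 + 13*C/8)
√(k(h, a) - 355923) = √((-1 + (11/4)*158 + (13/8)*(-457)) - 355923) = √((-1 + 869/2 - 5941/8) - 355923) = √(-2473/8 - 355923) = √(-2849857/8) = I*√5699714/4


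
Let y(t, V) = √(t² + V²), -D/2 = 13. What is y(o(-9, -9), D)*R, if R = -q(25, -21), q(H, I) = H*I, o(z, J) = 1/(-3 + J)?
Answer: 175*√97345/4 ≈ 13650.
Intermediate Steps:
D = -26 (D = -2*13 = -26)
y(t, V) = √(V² + t²)
R = 525 (R = -25*(-21) = -1*(-525) = 525)
y(o(-9, -9), D)*R = √((-26)² + (1/(-3 - 9))²)*525 = √(676 + (1/(-12))²)*525 = √(676 + (-1/12)²)*525 = √(676 + 1/144)*525 = √(97345/144)*525 = (√97345/12)*525 = 175*√97345/4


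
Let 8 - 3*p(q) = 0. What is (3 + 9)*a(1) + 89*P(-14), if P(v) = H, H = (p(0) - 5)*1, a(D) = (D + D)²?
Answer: -479/3 ≈ -159.67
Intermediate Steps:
a(D) = 4*D² (a(D) = (2*D)² = 4*D²)
p(q) = 8/3 (p(q) = 8/3 - ⅓*0 = 8/3 + 0 = 8/3)
H = -7/3 (H = (8/3 - 5)*1 = -7/3*1 = -7/3 ≈ -2.3333)
P(v) = -7/3
(3 + 9)*a(1) + 89*P(-14) = (3 + 9)*(4*1²) + 89*(-7/3) = 12*(4*1) - 623/3 = 12*4 - 623/3 = 48 - 623/3 = -479/3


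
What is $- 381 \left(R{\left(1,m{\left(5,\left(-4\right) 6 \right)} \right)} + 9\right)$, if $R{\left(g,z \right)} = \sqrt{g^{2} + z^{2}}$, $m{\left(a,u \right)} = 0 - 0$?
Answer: $-3810$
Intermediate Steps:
$m{\left(a,u \right)} = 0$ ($m{\left(a,u \right)} = 0 + 0 = 0$)
$- 381 \left(R{\left(1,m{\left(5,\left(-4\right) 6 \right)} \right)} + 9\right) = - 381 \left(\sqrt{1^{2} + 0^{2}} + 9\right) = - 381 \left(\sqrt{1 + 0} + 9\right) = - 381 \left(\sqrt{1} + 9\right) = - 381 \left(1 + 9\right) = \left(-381\right) 10 = -3810$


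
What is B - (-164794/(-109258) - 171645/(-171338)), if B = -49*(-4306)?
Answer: 1974885325348497/9360023602 ≈ 2.1099e+5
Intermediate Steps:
B = 210994
B - (-164794/(-109258) - 171645/(-171338)) = 210994 - (-164794/(-109258) - 171645/(-171338)) = 210994 - (-164794*(-1/109258) - 171645*(-1/171338)) = 210994 - (82397/54629 + 171645/171338) = 210994 - 1*23494531891/9360023602 = 210994 - 23494531891/9360023602 = 1974885325348497/9360023602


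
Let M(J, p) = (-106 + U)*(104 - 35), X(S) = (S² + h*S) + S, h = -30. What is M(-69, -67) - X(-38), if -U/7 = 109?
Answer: -62507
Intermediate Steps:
U = -763 (U = -7*109 = -763)
X(S) = S² - 29*S (X(S) = (S² - 30*S) + S = S² - 29*S)
M(J, p) = -59961 (M(J, p) = (-106 - 763)*(104 - 35) = -869*69 = -59961)
M(-69, -67) - X(-38) = -59961 - (-38)*(-29 - 38) = -59961 - (-38)*(-67) = -59961 - 1*2546 = -59961 - 2546 = -62507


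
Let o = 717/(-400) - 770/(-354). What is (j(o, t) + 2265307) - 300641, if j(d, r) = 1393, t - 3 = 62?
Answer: 1966059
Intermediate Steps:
t = 65 (t = 3 + 62 = 65)
o = 27091/70800 (o = 717*(-1/400) - 770*(-1/354) = -717/400 + 385/177 = 27091/70800 ≈ 0.38264)
(j(o, t) + 2265307) - 300641 = (1393 + 2265307) - 300641 = 2266700 - 300641 = 1966059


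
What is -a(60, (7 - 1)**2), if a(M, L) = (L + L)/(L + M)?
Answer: -3/4 ≈ -0.75000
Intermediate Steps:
a(M, L) = 2*L/(L + M) (a(M, L) = (2*L)/(L + M) = 2*L/(L + M))
-a(60, (7 - 1)**2) = -2*(7 - 1)**2/((7 - 1)**2 + 60) = -2*6**2/(6**2 + 60) = -2*36/(36 + 60) = -2*36/96 = -1*3/4 = -3/4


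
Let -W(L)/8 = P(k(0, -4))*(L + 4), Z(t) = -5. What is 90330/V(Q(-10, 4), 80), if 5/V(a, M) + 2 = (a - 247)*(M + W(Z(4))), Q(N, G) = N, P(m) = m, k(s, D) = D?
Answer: -222898308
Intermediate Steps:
W(L) = 128 + 32*L (W(L) = -(-32)*(L + 4) = -(-32)*(4 + L) = -8*(-16 - 4*L) = 128 + 32*L)
V(a, M) = 5/(-2 + (-247 + a)*(-32 + M)) (V(a, M) = 5/(-2 + (a - 247)*(M + (128 + 32*(-5)))) = 5/(-2 + (-247 + a)*(M + (128 - 160))) = 5/(-2 + (-247 + a)*(M - 32)) = 5/(-2 + (-247 + a)*(-32 + M)))
90330/V(Q(-10, 4), 80) = 90330/((5/(7902 - 247*80 - 32*(-10) + 80*(-10)))) = 90330/((5/(7902 - 19760 + 320 - 800))) = 90330/((5/(-12338))) = 90330/((5*(-1/12338))) = 90330/(-5/12338) = 90330*(-12338/5) = -222898308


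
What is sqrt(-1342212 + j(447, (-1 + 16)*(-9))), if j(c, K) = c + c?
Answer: I*sqrt(1341318) ≈ 1158.2*I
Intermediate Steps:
j(c, K) = 2*c
sqrt(-1342212 + j(447, (-1 + 16)*(-9))) = sqrt(-1342212 + 2*447) = sqrt(-1342212 + 894) = sqrt(-1341318) = I*sqrt(1341318)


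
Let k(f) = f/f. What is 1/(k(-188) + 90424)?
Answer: 1/90425 ≈ 1.1059e-5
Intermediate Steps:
k(f) = 1
1/(k(-188) + 90424) = 1/(1 + 90424) = 1/90425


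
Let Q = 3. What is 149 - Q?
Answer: 146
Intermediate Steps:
149 - Q = 149 - 1*3 = 149 - 3 = 146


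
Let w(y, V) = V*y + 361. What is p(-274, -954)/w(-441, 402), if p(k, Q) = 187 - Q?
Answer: -1141/176921 ≈ -0.0064492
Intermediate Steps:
w(y, V) = 361 + V*y
p(-274, -954)/w(-441, 402) = (187 - 1*(-954))/(361 + 402*(-441)) = (187 + 954)/(361 - 177282) = 1141/(-176921) = 1141*(-1/176921) = -1141/176921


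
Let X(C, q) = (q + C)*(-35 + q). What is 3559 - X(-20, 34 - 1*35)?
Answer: 2803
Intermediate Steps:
X(C, q) = (-35 + q)*(C + q) (X(C, q) = (C + q)*(-35 + q) = (-35 + q)*(C + q))
3559 - X(-20, 34 - 1*35) = 3559 - ((34 - 1*35)**2 - 35*(-20) - 35*(34 - 1*35) - 20*(34 - 1*35)) = 3559 - ((34 - 35)**2 + 700 - 35*(34 - 35) - 20*(34 - 35)) = 3559 - ((-1)**2 + 700 - 35*(-1) - 20*(-1)) = 3559 - (1 + 700 + 35 + 20) = 3559 - 1*756 = 3559 - 756 = 2803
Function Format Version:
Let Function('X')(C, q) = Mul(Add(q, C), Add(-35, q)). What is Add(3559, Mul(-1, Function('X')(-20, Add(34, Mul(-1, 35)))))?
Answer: 2803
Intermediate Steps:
Function('X')(C, q) = Mul(Add(-35, q), Add(C, q)) (Function('X')(C, q) = Mul(Add(C, q), Add(-35, q)) = Mul(Add(-35, q), Add(C, q)))
Add(3559, Mul(-1, Function('X')(-20, Add(34, Mul(-1, 35))))) = Add(3559, Mul(-1, Add(Pow(Add(34, Mul(-1, 35)), 2), Mul(-35, -20), Mul(-35, Add(34, Mul(-1, 35))), Mul(-20, Add(34, Mul(-1, 35)))))) = Add(3559, Mul(-1, Add(Pow(Add(34, -35), 2), 700, Mul(-35, Add(34, -35)), Mul(-20, Add(34, -35))))) = Add(3559, Mul(-1, Add(Pow(-1, 2), 700, Mul(-35, -1), Mul(-20, -1)))) = Add(3559, Mul(-1, Add(1, 700, 35, 20))) = Add(3559, Mul(-1, 756)) = Add(3559, -756) = 2803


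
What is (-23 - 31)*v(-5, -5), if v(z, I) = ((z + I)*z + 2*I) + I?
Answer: -1890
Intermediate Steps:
v(z, I) = 3*I + z*(I + z) (v(z, I) = ((I + z)*z + 2*I) + I = (z*(I + z) + 2*I) + I = (2*I + z*(I + z)) + I = 3*I + z*(I + z))
(-23 - 31)*v(-5, -5) = (-23 - 31)*((-5)² + 3*(-5) - 5*(-5)) = -54*(25 - 15 + 25) = -54*35 = -1890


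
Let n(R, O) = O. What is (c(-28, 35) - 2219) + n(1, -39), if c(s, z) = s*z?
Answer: -3238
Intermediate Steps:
(c(-28, 35) - 2219) + n(1, -39) = (-28*35 - 2219) - 39 = (-980 - 2219) - 39 = -3199 - 39 = -3238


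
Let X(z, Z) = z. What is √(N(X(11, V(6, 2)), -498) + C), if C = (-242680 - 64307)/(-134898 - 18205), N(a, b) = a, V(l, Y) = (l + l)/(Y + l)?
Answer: 4*√19052902835/153103 ≈ 3.6063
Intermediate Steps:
V(l, Y) = 2*l/(Y + l) (V(l, Y) = (2*l)/(Y + l) = 2*l/(Y + l))
C = 306987/153103 (C = -306987/(-153103) = -306987*(-1/153103) = 306987/153103 ≈ 2.0051)
√(N(X(11, V(6, 2)), -498) + C) = √(11 + 306987/153103) = √(1991120/153103) = 4*√19052902835/153103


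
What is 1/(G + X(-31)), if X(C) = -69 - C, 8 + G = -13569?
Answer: -1/13615 ≈ -7.3448e-5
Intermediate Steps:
G = -13577 (G = -8 - 13569 = -13577)
1/(G + X(-31)) = 1/(-13577 + (-69 - 1*(-31))) = 1/(-13577 + (-69 + 31)) = 1/(-13577 - 38) = 1/(-13615) = -1/13615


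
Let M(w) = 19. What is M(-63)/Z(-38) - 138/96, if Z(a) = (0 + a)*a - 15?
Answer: -32563/22864 ≈ -1.4242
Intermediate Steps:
Z(a) = -15 + a² (Z(a) = a*a - 15 = a² - 15 = -15 + a²)
M(-63)/Z(-38) - 138/96 = 19/(-15 + (-38)²) - 138/96 = 19/(-15 + 1444) - 138*1/96 = 19/1429 - 23/16 = -32563/22864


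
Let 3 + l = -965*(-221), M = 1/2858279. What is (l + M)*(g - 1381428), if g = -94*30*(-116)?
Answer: -642666405275544492/2858279 ≈ -2.2484e+11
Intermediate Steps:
g = 327120 (g = -2820*(-116) = 327120)
M = 1/2858279 ≈ 3.4986e-7
l = 213262 (l = -3 - 965*(-221) = -3 + 213265 = 213262)
(l + M)*(g - 1381428) = (213262 + 1/2858279)*(327120 - 1381428) = (609562296099/2858279)*(-1054308) = -642666405275544492/2858279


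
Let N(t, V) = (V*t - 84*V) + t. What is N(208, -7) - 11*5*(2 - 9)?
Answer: -275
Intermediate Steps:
N(t, V) = t - 84*V + V*t (N(t, V) = (-84*V + V*t) + t = t - 84*V + V*t)
N(208, -7) - 11*5*(2 - 9) = (208 - 84*(-7) - 7*208) - 11*5*(2 - 9) = (208 + 588 - 1456) - 55*(-7) = -660 - 1*(-385) = -660 + 385 = -275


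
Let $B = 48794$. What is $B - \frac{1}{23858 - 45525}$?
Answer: $\frac{1057219599}{21667} \approx 48794.0$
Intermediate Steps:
$B - \frac{1}{23858 - 45525} = 48794 - \frac{1}{23858 - 45525} = 48794 - \frac{1}{-21667} = 48794 - - \frac{1}{21667} = 48794 + \frac{1}{21667} = \frac{1057219599}{21667}$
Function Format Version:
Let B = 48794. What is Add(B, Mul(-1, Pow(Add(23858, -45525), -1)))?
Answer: Rational(1057219599, 21667) ≈ 48794.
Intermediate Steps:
Add(B, Mul(-1, Pow(Add(23858, -45525), -1))) = Add(48794, Mul(-1, Pow(Add(23858, -45525), -1))) = Add(48794, Mul(-1, Pow(-21667, -1))) = Add(48794, Mul(-1, Rational(-1, 21667))) = Add(48794, Rational(1, 21667)) = Rational(1057219599, 21667)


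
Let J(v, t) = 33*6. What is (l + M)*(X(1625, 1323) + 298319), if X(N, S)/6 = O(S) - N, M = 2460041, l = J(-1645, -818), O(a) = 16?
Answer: 710184890935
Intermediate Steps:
J(v, t) = 198
l = 198
X(N, S) = 96 - 6*N (X(N, S) = 6*(16 - N) = 96 - 6*N)
(l + M)*(X(1625, 1323) + 298319) = (198 + 2460041)*((96 - 6*1625) + 298319) = 2460239*((96 - 9750) + 298319) = 2460239*(-9654 + 298319) = 2460239*288665 = 710184890935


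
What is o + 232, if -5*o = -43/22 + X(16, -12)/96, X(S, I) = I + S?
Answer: 61349/264 ≈ 232.38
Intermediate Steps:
o = 101/264 (o = -(-43/22 + (-12 + 16)/96)/5 = -(-43*1/22 + 4*(1/96))/5 = -(-43/22 + 1/24)/5 = -⅕*(-505/264) = 101/264 ≈ 0.38258)
o + 232 = 101/264 + 232 = 61349/264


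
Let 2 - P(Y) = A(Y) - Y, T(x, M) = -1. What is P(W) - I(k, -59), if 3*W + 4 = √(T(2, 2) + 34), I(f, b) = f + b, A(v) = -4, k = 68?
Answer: -13/3 + √33/3 ≈ -2.4185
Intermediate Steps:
I(f, b) = b + f
W = -4/3 + √33/3 (W = -4/3 + √(-1 + 34)/3 = -4/3 + √33/3 ≈ 0.58152)
P(Y) = 6 + Y (P(Y) = 2 - (-4 - Y) = 2 + (4 + Y) = 6 + Y)
P(W) - I(k, -59) = (6 + (-4/3 + √33/3)) - (-59 + 68) = (14/3 + √33/3) - 1*9 = (14/3 + √33/3) - 9 = -13/3 + √33/3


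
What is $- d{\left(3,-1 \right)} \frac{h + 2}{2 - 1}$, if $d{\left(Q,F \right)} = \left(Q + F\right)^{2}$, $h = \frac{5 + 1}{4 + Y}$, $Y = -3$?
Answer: $-32$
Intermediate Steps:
$h = 6$ ($h = \frac{5 + 1}{4 - 3} = \frac{6}{1} = 6 \cdot 1 = 6$)
$d{\left(Q,F \right)} = \left(F + Q\right)^{2}$
$- d{\left(3,-1 \right)} \frac{h + 2}{2 - 1} = - \left(-1 + 3\right)^{2} \frac{6 + 2}{2 - 1} = - 2^{2} \cdot \frac{8}{1} = \left(-1\right) 4 \cdot 8 \cdot 1 = \left(-4\right) 8 = -32$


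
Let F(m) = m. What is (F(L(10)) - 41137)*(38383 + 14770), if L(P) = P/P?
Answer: -2186501808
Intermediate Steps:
L(P) = 1
(F(L(10)) - 41137)*(38383 + 14770) = (1 - 41137)*(38383 + 14770) = -41136*53153 = -2186501808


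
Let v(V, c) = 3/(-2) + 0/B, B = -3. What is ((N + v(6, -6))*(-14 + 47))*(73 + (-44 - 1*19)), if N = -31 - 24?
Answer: -18645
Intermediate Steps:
N = -55
v(V, c) = -3/2 (v(V, c) = 3/(-2) + 0/(-3) = 3*(-½) + 0*(-⅓) = -3/2 + 0 = -3/2)
((N + v(6, -6))*(-14 + 47))*(73 + (-44 - 1*19)) = ((-55 - 3/2)*(-14 + 47))*(73 + (-44 - 1*19)) = (-113/2*33)*(73 + (-44 - 19)) = -3729*(73 - 63)/2 = -3729/2*10 = -18645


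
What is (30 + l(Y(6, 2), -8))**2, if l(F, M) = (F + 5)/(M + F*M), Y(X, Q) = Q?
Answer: 508369/576 ≈ 882.58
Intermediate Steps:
l(F, M) = (5 + F)/(M + F*M)
(30 + l(Y(6, 2), -8))**2 = (30 + (5 + 2)/((-8)*(1 + 2)))**2 = (30 - 1/8*7/3)**2 = (30 - 1/8*1/3*7)**2 = (30 - 7/24)**2 = (713/24)**2 = 508369/576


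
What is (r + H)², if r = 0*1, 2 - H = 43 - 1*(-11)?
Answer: 2704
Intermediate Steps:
H = -52 (H = 2 - (43 - 1*(-11)) = 2 - (43 + 11) = 2 - 1*54 = 2 - 54 = -52)
r = 0
(r + H)² = (0 - 52)² = (-52)² = 2704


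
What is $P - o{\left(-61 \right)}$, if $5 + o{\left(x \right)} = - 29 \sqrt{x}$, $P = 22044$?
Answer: $22049 + 29 i \sqrt{61} \approx 22049.0 + 226.5 i$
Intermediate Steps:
$o{\left(x \right)} = -5 - 29 \sqrt{x}$
$P - o{\left(-61 \right)} = 22044 - \left(-5 - 29 \sqrt{-61}\right) = 22044 - \left(-5 - 29 i \sqrt{61}\right) = 22044 + \left(5 + 29 i \sqrt{61}\right) = 22049 + 29 i \sqrt{61}$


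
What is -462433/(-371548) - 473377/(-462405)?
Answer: 13438400309/5924332860 ≈ 2.2683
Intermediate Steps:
-462433/(-371548) - 473377/(-462405) = -462433*(-1/371548) - 473377*(-1/462405) = 462433/371548 + 473377/462405 = 13438400309/5924332860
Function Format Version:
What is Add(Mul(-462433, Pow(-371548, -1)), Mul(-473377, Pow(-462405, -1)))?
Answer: Rational(13438400309, 5924332860) ≈ 2.2683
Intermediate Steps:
Add(Mul(-462433, Pow(-371548, -1)), Mul(-473377, Pow(-462405, -1))) = Add(Mul(-462433, Rational(-1, 371548)), Mul(-473377, Rational(-1, 462405))) = Add(Rational(462433, 371548), Rational(473377, 462405)) = Rational(13438400309, 5924332860)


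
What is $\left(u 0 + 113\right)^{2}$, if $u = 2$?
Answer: $12769$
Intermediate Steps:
$\left(u 0 + 113\right)^{2} = \left(2 \cdot 0 + 113\right)^{2} = \left(0 + 113\right)^{2} = 113^{2} = 12769$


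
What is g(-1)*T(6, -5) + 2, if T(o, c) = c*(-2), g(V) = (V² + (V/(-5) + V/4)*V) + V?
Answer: 5/2 ≈ 2.5000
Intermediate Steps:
g(V) = V + 21*V²/20 (g(V) = (V² + (V*(-⅕) + V*(¼))*V) + V = (V² + (-V/5 + V/4)*V) + V = (V² + (V/20)*V) + V = (V² + V²/20) + V = 21*V²/20 + V = V + 21*V²/20)
T(o, c) = -2*c
g(-1)*T(6, -5) + 2 = ((1/20)*(-1)*(20 + 21*(-1)))*(-2*(-5)) + 2 = ((1/20)*(-1)*(20 - 21))*10 + 2 = ((1/20)*(-1)*(-1))*10 + 2 = (1/20)*10 + 2 = ½ + 2 = 5/2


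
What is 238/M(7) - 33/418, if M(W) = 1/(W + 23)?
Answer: 271317/38 ≈ 7139.9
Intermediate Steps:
M(W) = 1/(23 + W)
238/M(7) - 33/418 = 238/(1/(23 + 7)) - 33/418 = 238/(1/30) - 33*1/418 = 238/(1/30) - 3/38 = 238*30 - 3/38 = 7140 - 3/38 = 271317/38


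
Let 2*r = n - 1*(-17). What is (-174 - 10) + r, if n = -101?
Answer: -226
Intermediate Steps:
r = -42 (r = (-101 - 1*(-17))/2 = (-101 + 17)/2 = (½)*(-84) = -42)
(-174 - 10) + r = (-174 - 10) - 42 = -184 - 42 = -226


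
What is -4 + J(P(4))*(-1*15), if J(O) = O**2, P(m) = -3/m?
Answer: -199/16 ≈ -12.438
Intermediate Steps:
-4 + J(P(4))*(-1*15) = -4 + (-3/4)**2*(-1*15) = -4 + (-3*1/4)**2*(-15) = -4 + (-3/4)**2*(-15) = -4 + (9/16)*(-15) = -4 - 135/16 = -199/16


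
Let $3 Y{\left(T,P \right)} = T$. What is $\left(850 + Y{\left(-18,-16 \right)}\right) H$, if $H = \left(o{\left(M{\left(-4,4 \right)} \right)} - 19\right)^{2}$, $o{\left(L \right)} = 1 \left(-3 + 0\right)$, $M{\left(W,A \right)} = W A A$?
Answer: $408496$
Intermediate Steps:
$M{\left(W,A \right)} = W A^{2}$ ($M{\left(W,A \right)} = A W A = W A^{2}$)
$Y{\left(T,P \right)} = \frac{T}{3}$
$o{\left(L \right)} = -3$ ($o{\left(L \right)} = 1 \left(-3\right) = -3$)
$H = 484$ ($H = \left(-3 - 19\right)^{2} = \left(-22\right)^{2} = 484$)
$\left(850 + Y{\left(-18,-16 \right)}\right) H = \left(850 + \frac{1}{3} \left(-18\right)\right) 484 = \left(850 - 6\right) 484 = 844 \cdot 484 = 408496$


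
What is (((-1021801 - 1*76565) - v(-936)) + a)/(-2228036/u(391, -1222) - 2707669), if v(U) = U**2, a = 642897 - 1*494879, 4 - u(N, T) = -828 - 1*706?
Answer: 1404535436/2083311479 ≈ 0.67418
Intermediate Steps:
u(N, T) = 1538 (u(N, T) = 4 - (-828 - 1*706) = 4 - (-828 - 706) = 4 - 1*(-1534) = 4 + 1534 = 1538)
a = 148018 (a = 642897 - 494879 = 148018)
(((-1021801 - 1*76565) - v(-936)) + a)/(-2228036/u(391, -1222) - 2707669) = (((-1021801 - 1*76565) - 1*(-936)**2) + 148018)/(-2228036/1538 - 2707669) = (((-1021801 - 76565) - 1*876096) + 148018)/(-2228036*1/1538 - 2707669) = ((-1098366 - 876096) + 148018)/(-1114018/769 - 2707669) = (-1974462 + 148018)/(-2083311479/769) = -1826444*(-769/2083311479) = 1404535436/2083311479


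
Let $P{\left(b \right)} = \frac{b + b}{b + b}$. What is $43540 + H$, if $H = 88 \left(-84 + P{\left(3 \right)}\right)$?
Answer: $36236$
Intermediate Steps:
$P{\left(b \right)} = 1$ ($P{\left(b \right)} = \frac{2 b}{2 b} = 2 b \frac{1}{2 b} = 1$)
$H = -7304$ ($H = 88 \left(-84 + 1\right) = 88 \left(-83\right) = -7304$)
$43540 + H = 43540 - 7304 = 36236$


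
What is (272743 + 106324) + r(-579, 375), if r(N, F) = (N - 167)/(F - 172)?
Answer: 76949855/203 ≈ 3.7906e+5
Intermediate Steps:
r(N, F) = (-167 + N)/(-172 + F)
(272743 + 106324) + r(-579, 375) = (272743 + 106324) + (-167 - 579)/(-172 + 375) = 379067 - 746/203 = 76949855/203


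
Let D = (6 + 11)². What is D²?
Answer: 83521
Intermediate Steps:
D = 289 (D = 17² = 289)
D² = 289² = 83521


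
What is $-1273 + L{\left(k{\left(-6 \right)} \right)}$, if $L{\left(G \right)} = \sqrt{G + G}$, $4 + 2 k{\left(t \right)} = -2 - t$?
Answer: $-1273$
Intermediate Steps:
$k{\left(t \right)} = -3 - \frac{t}{2}$ ($k{\left(t \right)} = -2 + \frac{-2 - t}{2} = -2 - \left(1 + \frac{t}{2}\right) = -3 - \frac{t}{2}$)
$L{\left(G \right)} = \sqrt{2} \sqrt{G}$ ($L{\left(G \right)} = \sqrt{2 G} = \sqrt{2} \sqrt{G}$)
$-1273 + L{\left(k{\left(-6 \right)} \right)} = -1273 + \sqrt{2} \sqrt{-3 - -3} = -1273 + \sqrt{2} \sqrt{-3 + 3} = -1273 + \sqrt{2} \sqrt{0} = -1273 + \sqrt{2} \cdot 0 = -1273 + 0 = -1273$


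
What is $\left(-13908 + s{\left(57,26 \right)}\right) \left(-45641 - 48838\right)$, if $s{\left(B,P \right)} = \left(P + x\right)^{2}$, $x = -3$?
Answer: $1264034541$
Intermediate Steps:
$s{\left(B,P \right)} = \left(-3 + P\right)^{2}$ ($s{\left(B,P \right)} = \left(P - 3\right)^{2} = \left(-3 + P\right)^{2}$)
$\left(-13908 + s{\left(57,26 \right)}\right) \left(-45641 - 48838\right) = \left(-13908 + \left(-3 + 26\right)^{2}\right) \left(-45641 - 48838\right) = \left(-13908 + 23^{2}\right) \left(-94479\right) = \left(-13908 + 529\right) \left(-94479\right) = \left(-13379\right) \left(-94479\right) = 1264034541$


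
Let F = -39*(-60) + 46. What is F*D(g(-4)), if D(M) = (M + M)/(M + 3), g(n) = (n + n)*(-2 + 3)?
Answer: 38176/5 ≈ 7635.2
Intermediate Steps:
g(n) = 2*n (g(n) = (2*n)*1 = 2*n)
D(M) = 2*M/(3 + M) (D(M) = (2*M)/(3 + M) = 2*M/(3 + M))
F = 2386 (F = 2340 + 46 = 2386)
F*D(g(-4)) = 2386*(2*(2*(-4))/(3 + 2*(-4))) = 2386*(2*(-8)/(3 - 8)) = 2386*(2*(-8)/(-5)) = 2386*(2*(-8)*(-⅕)) = 2386*(16/5) = 38176/5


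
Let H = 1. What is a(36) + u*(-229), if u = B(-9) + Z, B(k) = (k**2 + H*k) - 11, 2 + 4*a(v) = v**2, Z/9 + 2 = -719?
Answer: 2944671/2 ≈ 1.4723e+6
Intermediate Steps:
Z = -6489 (Z = -18 + 9*(-719) = -18 - 6471 = -6489)
a(v) = -1/2 + v**2/4
B(k) = -11 + k + k**2 (B(k) = (k**2 + 1*k) - 11 = (k**2 + k) - 11 = (k + k**2) - 11 = -11 + k + k**2)
u = -6428 (u = (-11 - 9 + (-9)**2) - 6489 = (-11 - 9 + 81) - 6489 = 61 - 6489 = -6428)
a(36) + u*(-229) = (-1/2 + (1/4)*36**2) - 6428*(-229) = (-1/2 + (1/4)*1296) + 1472012 = (-1/2 + 324) + 1472012 = 647/2 + 1472012 = 2944671/2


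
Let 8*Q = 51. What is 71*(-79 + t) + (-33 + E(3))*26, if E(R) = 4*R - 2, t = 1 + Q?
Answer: -45467/8 ≈ -5683.4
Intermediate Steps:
Q = 51/8 (Q = (1/8)*51 = 51/8 ≈ 6.3750)
t = 59/8 (t = 1 + 51/8 = 59/8 ≈ 7.3750)
E(R) = -2 + 4*R
71*(-79 + t) + (-33 + E(3))*26 = 71*(-79 + 59/8) + (-33 + (-2 + 4*3))*26 = 71*(-573/8) + (-33 + (-2 + 12))*26 = -40683/8 + (-33 + 10)*26 = -40683/8 - 23*26 = -40683/8 - 598 = -45467/8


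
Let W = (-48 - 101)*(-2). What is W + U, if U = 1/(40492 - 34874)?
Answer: 1674165/5618 ≈ 298.00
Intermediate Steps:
U = 1/5618 ≈ 0.00017800
W = 298 (W = -149*(-2) = 298)
W + U = 298 + 1/5618 = 1674165/5618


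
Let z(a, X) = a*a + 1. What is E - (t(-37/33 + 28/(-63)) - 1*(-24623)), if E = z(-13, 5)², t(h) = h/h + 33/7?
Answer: 29899/7 ≈ 4271.3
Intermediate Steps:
z(a, X) = 1 + a² (z(a, X) = a² + 1 = 1 + a²)
t(h) = 40/7 (t(h) = 1 + 33*(⅐) = 1 + 33/7 = 40/7)
E = 28900 (E = (1 + (-13)²)² = (1 + 169)² = 170² = 28900)
E - (t(-37/33 + 28/(-63)) - 1*(-24623)) = 28900 - (40/7 - 1*(-24623)) = 28900 - (40/7 + 24623) = 28900 - 1*172401/7 = 28900 - 172401/7 = 29899/7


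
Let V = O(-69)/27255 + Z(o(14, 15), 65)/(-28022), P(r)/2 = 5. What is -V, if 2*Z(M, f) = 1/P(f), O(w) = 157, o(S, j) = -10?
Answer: -3518473/610991688 ≈ -0.0057586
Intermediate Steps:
P(r) = 10 (P(r) = 2*5 = 10)
Z(M, f) = 1/20 (Z(M, f) = (1/2)/10 = (1/2)*(1/10) = 1/20)
V = 3518473/610991688 (V = 157/27255 + (1/20)/(-28022) = 157*(1/27255) + (1/20)*(-1/28022) = 157/27255 - 1/560440 = 3518473/610991688 ≈ 0.0057586)
-V = -1*3518473/610991688 = -3518473/610991688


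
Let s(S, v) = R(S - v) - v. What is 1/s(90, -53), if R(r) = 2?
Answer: 1/55 ≈ 0.018182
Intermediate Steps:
s(S, v) = 2 - v
1/s(90, -53) = 1/(2 - 1*(-53)) = 1/(2 + 53) = 1/55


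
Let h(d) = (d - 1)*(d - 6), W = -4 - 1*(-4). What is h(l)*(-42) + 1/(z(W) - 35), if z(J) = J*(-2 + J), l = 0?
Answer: -8821/35 ≈ -252.03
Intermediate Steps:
W = 0 (W = -4 + 4 = 0)
h(d) = (-1 + d)*(-6 + d)
h(l)*(-42) + 1/(z(W) - 35) = (6 + 0² - 7*0)*(-42) + 1/(0*(-2 + 0) - 35) = (6 + 0 + 0)*(-42) + 1/(0*(-2) - 35) = 6*(-42) + 1/(0 - 35) = -252 + 1/(-35) = -252 - 1/35 = -8821/35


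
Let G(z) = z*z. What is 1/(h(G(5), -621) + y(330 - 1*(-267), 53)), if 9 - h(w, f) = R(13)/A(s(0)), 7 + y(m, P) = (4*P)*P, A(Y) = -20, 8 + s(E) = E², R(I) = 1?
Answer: 20/224761 ≈ 8.8983e-5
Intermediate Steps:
G(z) = z²
s(E) = -8 + E²
y(m, P) = -7 + 4*P² (y(m, P) = -7 + (4*P)*P = -7 + 4*P²)
h(w, f) = 181/20 (h(w, f) = 9 - 1/(-20) = 9 - (-1)/20 = 9 - 1*(-1/20) = 9 + 1/20 = 181/20)
1/(h(G(5), -621) + y(330 - 1*(-267), 53)) = 1/(181/20 + (-7 + 4*53²)) = 1/(181/20 + (-7 + 4*2809)) = 1/(181/20 + (-7 + 11236)) = 1/(181/20 + 11229) = 1/(224761/20) = 20/224761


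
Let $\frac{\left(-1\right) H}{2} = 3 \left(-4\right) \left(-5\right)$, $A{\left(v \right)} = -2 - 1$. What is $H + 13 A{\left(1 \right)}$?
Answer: $-159$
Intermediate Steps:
$A{\left(v \right)} = -3$ ($A{\left(v \right)} = -2 - 1 = -3$)
$H = -120$ ($H = - 2 \cdot 3 \left(-4\right) \left(-5\right) = - 2 \left(\left(-12\right) \left(-5\right)\right) = \left(-2\right) 60 = -120$)
$H + 13 A{\left(1 \right)} = -120 + 13 \left(-3\right) = -120 - 39 = -159$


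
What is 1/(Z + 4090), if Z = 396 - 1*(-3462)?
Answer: 1/7948 ≈ 0.00012582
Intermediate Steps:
Z = 3858 (Z = 396 + 3462 = 3858)
1/(Z + 4090) = 1/(3858 + 4090) = 1/7948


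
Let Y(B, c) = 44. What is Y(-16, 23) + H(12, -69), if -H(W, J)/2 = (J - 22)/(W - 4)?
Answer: 267/4 ≈ 66.750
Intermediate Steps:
H(W, J) = -2*(-22 + J)/(-4 + W) (H(W, J) = -2*(J - 22)/(W - 4) = -2*(-22 + J)/(-4 + W))
Y(-16, 23) + H(12, -69) = 44 + 2*(22 - 1*(-69))/(-4 + 12) = 44 + 2*(22 + 69)/8 = 44 + 2*(1/8)*91 = 44 + 91/4 = 267/4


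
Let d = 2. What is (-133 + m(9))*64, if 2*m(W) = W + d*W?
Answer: -7648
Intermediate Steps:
m(W) = 3*W/2 (m(W) = (W + 2*W)/2 = (3*W)/2 = 3*W/2)
(-133 + m(9))*64 = (-133 + (3/2)*9)*64 = (-133 + 27/2)*64 = -239/2*64 = -7648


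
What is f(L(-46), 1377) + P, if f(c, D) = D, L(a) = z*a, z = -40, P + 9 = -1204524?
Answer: -1203156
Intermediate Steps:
P = -1204533 (P = -9 - 1204524 = -1204533)
L(a) = -40*a
f(L(-46), 1377) + P = 1377 - 1204533 = -1203156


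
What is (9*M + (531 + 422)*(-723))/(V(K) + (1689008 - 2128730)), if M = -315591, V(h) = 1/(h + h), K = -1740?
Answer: 12282096240/1530232561 ≈ 8.0263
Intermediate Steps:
V(h) = 1/(2*h)
(9*M + (531 + 422)*(-723))/(V(K) + (1689008 - 2128730)) = (9*(-315591) + (531 + 422)*(-723))/((½)/(-1740) + (1689008 - 2128730)) = (-2840319 + 953*(-723))/((½)*(-1/1740) - 439722) = (-2840319 - 689019)/(-1/3480 - 439722) = -3529338/(-1530232561/3480) = -3529338*(-3480/1530232561) = 12282096240/1530232561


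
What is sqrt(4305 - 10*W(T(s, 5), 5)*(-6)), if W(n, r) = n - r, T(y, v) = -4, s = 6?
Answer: sqrt(3765) ≈ 61.360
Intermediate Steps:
sqrt(4305 - 10*W(T(s, 5), 5)*(-6)) = sqrt(4305 - 10*(-4 - 1*5)*(-6)) = sqrt(4305 - 10*(-4 - 5)*(-6)) = sqrt(4305 - 10*(-9)*(-6)) = sqrt(4305 + 90*(-6)) = sqrt(4305 - 540) = sqrt(3765)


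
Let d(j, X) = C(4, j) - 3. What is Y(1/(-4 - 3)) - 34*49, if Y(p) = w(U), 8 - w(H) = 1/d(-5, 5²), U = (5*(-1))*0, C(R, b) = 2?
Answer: -1657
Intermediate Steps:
U = 0 (U = -5*0 = 0)
d(j, X) = -1 (d(j, X) = 2 - 3 = -1)
w(H) = 9 (w(H) = 8 - 1/(-1) = 8 - 1*(-1) = 8 + 1 = 9)
Y(p) = 9
Y(1/(-4 - 3)) - 34*49 = 9 - 34*49 = 9 - 1666 = -1657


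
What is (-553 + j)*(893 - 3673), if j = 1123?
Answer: -1584600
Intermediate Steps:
(-553 + j)*(893 - 3673) = (-553 + 1123)*(893 - 3673) = 570*(-2780) = -1584600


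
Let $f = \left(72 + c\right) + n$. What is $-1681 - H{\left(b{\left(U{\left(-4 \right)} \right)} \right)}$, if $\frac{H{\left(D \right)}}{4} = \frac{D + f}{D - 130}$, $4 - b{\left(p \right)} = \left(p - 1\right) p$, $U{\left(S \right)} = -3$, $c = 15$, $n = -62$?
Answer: $- \frac{115955}{69} \approx -1680.5$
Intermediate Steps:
$f = 25$ ($f = \left(72 + 15\right) - 62 = 87 - 62 = 25$)
$b{\left(p \right)} = 4 - p \left(-1 + p\right)$ ($b{\left(p \right)} = 4 - \left(p - 1\right) p = 4 - \left(-1 + p\right) p = 4 - p \left(-1 + p\right)$)
$H{\left(D \right)} = \frac{4 \left(25 + D\right)}{-130 + D}$ ($H{\left(D \right)} = 4 \frac{D + 25}{D - 130} = 4 \frac{25 + D}{-130 + D} = \frac{4 \left(25 + D\right)}{-130 + D}$)
$-1681 - H{\left(b{\left(U{\left(-4 \right)} \right)} \right)} = -1681 - \frac{4 \left(25 - 8\right)}{-130 - 8} = -1681 - 4 \frac{1}{-138} \cdot 17 = -1681 - 4 \left(- \frac{1}{138}\right) 17 = -1681 - - \frac{34}{69} = -1681 + \frac{34}{69} = - \frac{115955}{69}$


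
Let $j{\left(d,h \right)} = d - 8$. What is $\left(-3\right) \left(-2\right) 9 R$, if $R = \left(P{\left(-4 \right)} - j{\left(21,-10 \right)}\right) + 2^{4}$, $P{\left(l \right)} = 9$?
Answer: $648$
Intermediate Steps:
$j{\left(d,h \right)} = -8 + d$
$R = 12$ ($R = \left(9 - \left(-8 + 21\right)\right) + 2^{4} = \left(9 - 13\right) + 16 = -4 + 16 = 12$)
$\left(-3\right) \left(-2\right) 9 R = \left(-3\right) \left(-2\right) 9 \cdot 12 = 6 \cdot 9 \cdot 12 = 54 \cdot 12 = 648$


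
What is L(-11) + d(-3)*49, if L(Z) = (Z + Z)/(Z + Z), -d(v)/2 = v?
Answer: 295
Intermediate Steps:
d(v) = -2*v
L(Z) = 1 (L(Z) = (2*Z)/((2*Z)) = (2*Z)*(1/(2*Z)) = 1)
L(-11) + d(-3)*49 = 1 - 2*(-3)*49 = 1 + 6*49 = 1 + 294 = 295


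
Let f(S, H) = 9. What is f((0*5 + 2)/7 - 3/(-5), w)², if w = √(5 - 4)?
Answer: 81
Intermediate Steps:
w = 1 (w = √1 = 1)
f((0*5 + 2)/7 - 3/(-5), w)² = 9² = 81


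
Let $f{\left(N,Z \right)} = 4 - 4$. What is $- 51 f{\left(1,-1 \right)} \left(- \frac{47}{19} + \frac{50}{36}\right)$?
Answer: $0$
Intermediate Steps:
$f{\left(N,Z \right)} = 0$
$- 51 f{\left(1,-1 \right)} \left(- \frac{47}{19} + \frac{50}{36}\right) = \left(-51\right) 0 \left(- \frac{47}{19} + \frac{50}{36}\right) = 0 \left(\left(-47\right) \frac{1}{19} + 50 \cdot \frac{1}{36}\right) = 0 \left(- \frac{47}{19} + \frac{25}{18}\right) = 0 \left(- \frac{371}{342}\right) = 0$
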